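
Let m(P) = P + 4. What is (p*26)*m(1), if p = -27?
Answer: -3510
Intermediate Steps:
m(P) = 4 + P
(p*26)*m(1) = (-27*26)*(4 + 1) = -702*5 = -3510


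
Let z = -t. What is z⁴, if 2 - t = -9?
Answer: 14641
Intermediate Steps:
t = 11 (t = 2 - 1*(-9) = 2 + 9 = 11)
z = -11 (z = -1*11 = -11)
z⁴ = (-11)⁴ = 14641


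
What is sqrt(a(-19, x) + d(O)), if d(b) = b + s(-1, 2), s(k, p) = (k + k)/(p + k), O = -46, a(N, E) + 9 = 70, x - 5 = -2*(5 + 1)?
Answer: sqrt(13) ≈ 3.6056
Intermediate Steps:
x = -7 (x = 5 - 2*(5 + 1) = 5 - 2*6 = 5 - 12 = -7)
a(N, E) = 61 (a(N, E) = -9 + 70 = 61)
s(k, p) = 2*k/(k + p) (s(k, p) = (2*k)/(k + p) = 2*k/(k + p))
d(b) = -2 + b (d(b) = b + 2*(-1)/(-1 + 2) = b + 2*(-1)/1 = b + 2*(-1)*1 = b - 2 = -2 + b)
sqrt(a(-19, x) + d(O)) = sqrt(61 + (-2 - 46)) = sqrt(61 - 48) = sqrt(13)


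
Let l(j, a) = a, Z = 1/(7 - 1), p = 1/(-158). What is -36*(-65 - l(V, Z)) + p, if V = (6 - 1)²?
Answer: 370667/158 ≈ 2346.0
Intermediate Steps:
V = 25 (V = 5² = 25)
p = -1/158 ≈ -0.0063291
Z = ⅙ (Z = 1/6 = ⅙ ≈ 0.16667)
-36*(-65 - l(V, Z)) + p = -36*(-65 - 1*⅙) - 1/158 = -36*(-65 - ⅙) - 1/158 = -36*(-391/6) - 1/158 = 2346 - 1/158 = 370667/158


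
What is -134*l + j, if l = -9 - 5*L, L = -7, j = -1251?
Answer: -4735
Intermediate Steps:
l = 26 (l = -9 - 5*(-7) = -9 + 35 = 26)
-134*l + j = -134*26 - 1251 = -3484 - 1251 = -4735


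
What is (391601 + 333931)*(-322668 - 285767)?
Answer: -441439062420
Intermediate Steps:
(391601 + 333931)*(-322668 - 285767) = 725532*(-608435) = -441439062420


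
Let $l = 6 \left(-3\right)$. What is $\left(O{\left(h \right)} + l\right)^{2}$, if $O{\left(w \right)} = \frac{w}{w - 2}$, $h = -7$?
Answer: $\frac{24025}{81} \approx 296.6$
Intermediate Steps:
$O{\left(w \right)} = \frac{w}{-2 + w}$
$l = -18$
$\left(O{\left(h \right)} + l\right)^{2} = \left(- \frac{7}{-2 - 7} - 18\right)^{2} = \left(- \frac{7}{-9} - 18\right)^{2} = \left(\left(-7\right) \left(- \frac{1}{9}\right) - 18\right)^{2} = \left(\frac{7}{9} - 18\right)^{2} = \left(- \frac{155}{9}\right)^{2} = \frac{24025}{81}$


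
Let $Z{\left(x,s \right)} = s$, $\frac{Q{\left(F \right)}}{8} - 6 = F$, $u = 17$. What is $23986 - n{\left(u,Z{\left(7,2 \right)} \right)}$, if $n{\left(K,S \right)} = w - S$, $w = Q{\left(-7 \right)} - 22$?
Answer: $24018$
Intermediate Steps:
$Q{\left(F \right)} = 48 + 8 F$
$w = -30$ ($w = \left(48 + 8 \left(-7\right)\right) - 22 = \left(48 - 56\right) - 22 = -8 - 22 = -30$)
$n{\left(K,S \right)} = -30 - S$
$23986 - n{\left(u,Z{\left(7,2 \right)} \right)} = 23986 - \left(-30 - 2\right) = 23986 - -32 = 23986 + 32 = 24018$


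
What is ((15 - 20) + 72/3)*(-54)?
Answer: -1026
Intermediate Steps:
((15 - 20) + 72/3)*(-54) = (-5 + 72*(1/3))*(-54) = (-5 + 24)*(-54) = 19*(-54) = -1026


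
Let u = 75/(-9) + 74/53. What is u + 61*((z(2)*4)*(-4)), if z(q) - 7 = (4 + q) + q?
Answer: -2328863/159 ≈ -14647.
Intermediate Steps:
z(q) = 11 + 2*q (z(q) = 7 + ((4 + q) + q) = 7 + (4 + 2*q) = 11 + 2*q)
u = -1103/159 (u = 75*(-1/9) + 74*(1/53) = -25/3 + 74/53 = -1103/159 ≈ -6.9371)
u + 61*((z(2)*4)*(-4)) = -1103/159 + 61*(((11 + 2*2)*4)*(-4)) = -1103/159 + 61*(((11 + 4)*4)*(-4)) = -1103/159 + 61*((15*4)*(-4)) = -1103/159 + 61*(60*(-4)) = -1103/159 + 61*(-240) = -1103/159 - 14640 = -2328863/159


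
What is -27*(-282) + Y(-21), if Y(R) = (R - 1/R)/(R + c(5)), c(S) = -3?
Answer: 479737/63 ≈ 7614.9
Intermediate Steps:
Y(R) = (R - 1/R)/(-3 + R) (Y(R) = (R - 1/R)/(R - 3) = (R - 1/R)/(-3 + R))
-27*(-282) + Y(-21) = -27*(-282) + (-1 + (-21)²)/((-21)*(-3 - 21)) = 7614 - 1/21*(-1 + 441)/(-24) = 7614 - 1/21*(-1/24)*440 = 7614 + 55/63 = 479737/63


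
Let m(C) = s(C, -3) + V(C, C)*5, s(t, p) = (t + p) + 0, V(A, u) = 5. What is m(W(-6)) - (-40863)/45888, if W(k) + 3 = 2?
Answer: 334837/15296 ≈ 21.891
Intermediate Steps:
W(k) = -1 (W(k) = -3 + 2 = -1)
s(t, p) = p + t (s(t, p) = (p + t) + 0 = p + t)
m(C) = 22 + C (m(C) = (-3 + C) + 5*5 = (-3 + C) + 25 = 22 + C)
m(W(-6)) - (-40863)/45888 = (22 - 1) - (-40863)/45888 = 21 - (-40863)/45888 = 21 - 1*(-13621/15296) = 21 + 13621/15296 = 334837/15296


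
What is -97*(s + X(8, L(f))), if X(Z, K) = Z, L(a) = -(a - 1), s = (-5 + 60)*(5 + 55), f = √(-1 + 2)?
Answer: -320876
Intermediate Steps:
f = 1 (f = √1 = 1)
s = 3300 (s = 55*60 = 3300)
L(a) = 1 - a (L(a) = -(-1 + a) = 1 - a)
-97*(s + X(8, L(f))) = -97*(3300 + 8) = -97*3308 = -320876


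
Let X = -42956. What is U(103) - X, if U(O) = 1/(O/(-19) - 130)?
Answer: 110525769/2573 ≈ 42956.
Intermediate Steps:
U(O) = 1/(-130 - O/19) (U(O) = 1/(O*(-1/19) - 130) = 1/(-O/19 - 130) = 1/(-130 - O/19))
U(103) - X = -19/(2470 + 103) - 1*(-42956) = -19/2573 + 42956 = 110525769/2573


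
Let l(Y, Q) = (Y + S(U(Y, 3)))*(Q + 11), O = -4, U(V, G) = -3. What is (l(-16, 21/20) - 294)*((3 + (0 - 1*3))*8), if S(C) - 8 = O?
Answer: 0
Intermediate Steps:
S(C) = 4 (S(C) = 8 - 4 = 4)
l(Y, Q) = (4 + Y)*(11 + Q) (l(Y, Q) = (Y + 4)*(Q + 11) = (4 + Y)*(11 + Q))
(l(-16, 21/20) - 294)*((3 + (0 - 1*3))*8) = ((44 + 4*(21/20) + 11*(-16) + (21/20)*(-16)) - 294)*((3 + (0 - 1*3))*8) = ((44 + 4*(21*(1/20)) - 176 + (21*(1/20))*(-16)) - 294)*((3 + (0 - 3))*8) = ((44 + 4*(21/20) - 176 + (21/20)*(-16)) - 294)*((3 - 3)*8) = ((44 + 21/5 - 176 - 84/5) - 294)*(0*8) = (-723/5 - 294)*0 = -2193/5*0 = 0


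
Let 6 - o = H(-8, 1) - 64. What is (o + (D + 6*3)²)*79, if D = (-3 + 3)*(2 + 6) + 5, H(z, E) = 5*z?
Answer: 50481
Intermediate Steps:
D = 5 (D = 0*8 + 5 = 0 + 5 = 5)
o = 110 (o = 6 - (5*(-8) - 64) = 6 - (-40 - 64) = 6 - 1*(-104) = 6 + 104 = 110)
(o + (D + 6*3)²)*79 = (110 + (5 + 6*3)²)*79 = (110 + (5 + 18)²)*79 = (110 + 23²)*79 = (110 + 529)*79 = 639*79 = 50481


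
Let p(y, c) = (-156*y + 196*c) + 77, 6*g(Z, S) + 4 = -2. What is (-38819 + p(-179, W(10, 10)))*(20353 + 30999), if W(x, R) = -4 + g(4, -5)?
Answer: -605850896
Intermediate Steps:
g(Z, S) = -1 (g(Z, S) = -⅔ + (⅙)*(-2) = -⅔ - ⅓ = -1)
W(x, R) = -5 (W(x, R) = -4 - 1 = -5)
p(y, c) = 77 - 156*y + 196*c
(-38819 + p(-179, W(10, 10)))*(20353 + 30999) = (-38819 + (77 - 156*(-179) + 196*(-5)))*(20353 + 30999) = (-38819 + (77 + 27924 - 980))*51352 = (-38819 + 27021)*51352 = -11798*51352 = -605850896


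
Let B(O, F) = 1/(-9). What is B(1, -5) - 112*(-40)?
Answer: 40319/9 ≈ 4479.9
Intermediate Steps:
B(O, F) = -1/9
B(1, -5) - 112*(-40) = -1/9 - 112*(-40) = -1/9 + 4480 = 40319/9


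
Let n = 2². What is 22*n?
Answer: 88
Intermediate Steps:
n = 4
22*n = 22*4 = 88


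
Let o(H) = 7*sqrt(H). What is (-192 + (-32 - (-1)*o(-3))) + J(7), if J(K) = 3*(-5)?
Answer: -239 + 7*I*sqrt(3) ≈ -239.0 + 12.124*I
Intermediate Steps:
J(K) = -15
(-192 + (-32 - (-1)*o(-3))) + J(7) = (-192 + (-32 - (-1)*7*sqrt(-3))) - 15 = (-192 + (-32 - (-1)*7*(I*sqrt(3)))) - 15 = (-192 + (-32 - (-1)*7*I*sqrt(3))) - 15 = (-192 + (-32 - (-7)*I*sqrt(3))) - 15 = (-192 + (-32 + 7*I*sqrt(3))) - 15 = (-224 + 7*I*sqrt(3)) - 15 = -239 + 7*I*sqrt(3)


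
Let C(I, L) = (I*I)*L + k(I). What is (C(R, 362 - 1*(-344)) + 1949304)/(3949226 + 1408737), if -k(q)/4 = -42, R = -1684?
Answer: 2004063808/5357963 ≈ 374.03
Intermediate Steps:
k(q) = 168 (k(q) = -4*(-42) = 168)
C(I, L) = 168 + L*I² (C(I, L) = (I*I)*L + 168 = I²*L + 168 = L*I² + 168 = 168 + L*I²)
(C(R, 362 - 1*(-344)) + 1949304)/(3949226 + 1408737) = ((168 + (362 - 1*(-344))*(-1684)²) + 1949304)/(3949226 + 1408737) = ((168 + (362 + 344)*2835856) + 1949304)/5357963 = ((168 + 706*2835856) + 1949304)*(1/5357963) = ((168 + 2002114336) + 1949304)*(1/5357963) = (2002114504 + 1949304)*(1/5357963) = 2004063808*(1/5357963) = 2004063808/5357963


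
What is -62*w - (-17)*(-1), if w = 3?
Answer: -203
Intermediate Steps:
-62*w - (-17)*(-1) = -62*3 - (-17)*(-1) = -186 - 1*17 = -186 - 17 = -203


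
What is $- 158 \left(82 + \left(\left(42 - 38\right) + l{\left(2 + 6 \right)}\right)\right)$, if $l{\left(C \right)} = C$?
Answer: $-14852$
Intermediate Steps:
$- 158 \left(82 + \left(\left(42 - 38\right) + l{\left(2 + 6 \right)}\right)\right) = - 158 \left(82 + \left(\left(42 - 38\right) + \left(2 + 6\right)\right)\right) = - 158 \left(82 + \left(4 + 8\right)\right) = - 158 \left(82 + 12\right) = \left(-158\right) 94 = -14852$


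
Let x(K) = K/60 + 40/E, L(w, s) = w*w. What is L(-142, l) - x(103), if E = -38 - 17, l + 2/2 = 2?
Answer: 13307587/660 ≈ 20163.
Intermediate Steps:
l = 1 (l = -1 + 2 = 1)
L(w, s) = w²
E = -55
x(K) = -8/11 + K/60 (x(K) = K/60 + 40/(-55) = K*(1/60) + 40*(-1/55) = K/60 - 8/11 = -8/11 + K/60)
L(-142, l) - x(103) = (-142)² - (-8/11 + (1/60)*103) = 20164 - (-8/11 + 103/60) = 20164 - 1*653/660 = 20164 - 653/660 = 13307587/660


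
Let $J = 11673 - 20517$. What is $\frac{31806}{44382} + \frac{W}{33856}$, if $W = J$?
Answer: $\frac{28512897}{62608208} \approx 0.45542$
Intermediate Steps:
$J = -8844$ ($J = 11673 - 20517 = -8844$)
$W = -8844$
$\frac{31806}{44382} + \frac{W}{33856} = \frac{31806}{44382} - \frac{8844}{33856} = 31806 \cdot \frac{1}{44382} - \frac{2211}{8464} = \frac{5301}{7397} - \frac{2211}{8464} = \frac{28512897}{62608208}$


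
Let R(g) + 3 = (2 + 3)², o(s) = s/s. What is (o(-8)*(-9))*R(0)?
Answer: -198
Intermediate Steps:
o(s) = 1
R(g) = 22 (R(g) = -3 + (2 + 3)² = -3 + 5² = -3 + 25 = 22)
(o(-8)*(-9))*R(0) = (1*(-9))*22 = -9*22 = -198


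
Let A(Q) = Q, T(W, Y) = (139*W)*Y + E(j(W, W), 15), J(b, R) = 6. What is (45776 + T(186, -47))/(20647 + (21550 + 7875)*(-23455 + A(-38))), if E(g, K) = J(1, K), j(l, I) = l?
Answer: 584678/345630439 ≈ 0.0016916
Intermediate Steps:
E(g, K) = 6
T(W, Y) = 6 + 139*W*Y (T(W, Y) = (139*W)*Y + 6 = 139*W*Y + 6 = 6 + 139*W*Y)
(45776 + T(186, -47))/(20647 + (21550 + 7875)*(-23455 + A(-38))) = (45776 + (6 + 139*186*(-47)))/(20647 + (21550 + 7875)*(-23455 - 38)) = (45776 + (6 - 1215138))/(20647 + 29425*(-23493)) = (45776 - 1215132)/(20647 - 691281525) = -1169356/(-691260878) = -1169356*(-1/691260878) = 584678/345630439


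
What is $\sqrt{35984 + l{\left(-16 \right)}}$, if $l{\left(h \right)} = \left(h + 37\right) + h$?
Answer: $\sqrt{35989} \approx 189.71$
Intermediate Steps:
$l{\left(h \right)} = 37 + 2 h$ ($l{\left(h \right)} = \left(37 + h\right) + h = 37 + 2 h$)
$\sqrt{35984 + l{\left(-16 \right)}} = \sqrt{35984 + \left(37 + 2 \left(-16\right)\right)} = \sqrt{35984 + \left(37 - 32\right)} = \sqrt{35984 + 5} = \sqrt{35989}$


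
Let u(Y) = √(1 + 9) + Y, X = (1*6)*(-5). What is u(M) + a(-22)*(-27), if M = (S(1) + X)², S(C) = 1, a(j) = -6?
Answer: 1003 + √10 ≈ 1006.2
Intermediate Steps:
X = -30 (X = 6*(-5) = -30)
M = 841 (M = (1 - 30)² = (-29)² = 841)
u(Y) = Y + √10 (u(Y) = √10 + Y = Y + √10)
u(M) + a(-22)*(-27) = (841 + √10) - 6*(-27) = (841 + √10) + 162 = 1003 + √10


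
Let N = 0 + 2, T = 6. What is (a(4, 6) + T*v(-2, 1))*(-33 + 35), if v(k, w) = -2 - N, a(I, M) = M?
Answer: -36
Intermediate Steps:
N = 2
v(k, w) = -4 (v(k, w) = -2 - 1*2 = -2 - 2 = -4)
(a(4, 6) + T*v(-2, 1))*(-33 + 35) = (6 + 6*(-4))*(-33 + 35) = (6 - 24)*2 = -18*2 = -36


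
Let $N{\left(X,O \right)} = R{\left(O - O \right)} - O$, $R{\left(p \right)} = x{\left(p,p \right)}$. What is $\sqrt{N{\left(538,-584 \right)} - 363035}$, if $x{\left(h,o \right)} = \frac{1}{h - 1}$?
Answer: $2 i \sqrt{90613} \approx 602.04 i$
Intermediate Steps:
$x{\left(h,o \right)} = \frac{1}{-1 + h}$
$R{\left(p \right)} = \frac{1}{-1 + p}$
$N{\left(X,O \right)} = -1 - O$ ($N{\left(X,O \right)} = \frac{1}{-1 + \left(O - O\right)} - O = \frac{1}{-1 + 0} - O = \frac{1}{-1} - O = -1 - O$)
$\sqrt{N{\left(538,-584 \right)} - 363035} = \sqrt{\left(-1 - -584\right) - 363035} = \sqrt{\left(-1 + 584\right) - 363035} = \sqrt{583 - 363035} = \sqrt{-362452} = 2 i \sqrt{90613}$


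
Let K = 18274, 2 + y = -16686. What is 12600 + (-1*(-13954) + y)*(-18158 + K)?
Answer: -304544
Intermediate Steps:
y = -16688 (y = -2 - 16686 = -16688)
12600 + (-1*(-13954) + y)*(-18158 + K) = 12600 + (-1*(-13954) - 16688)*(-18158 + 18274) = 12600 + (13954 - 16688)*116 = 12600 - 2734*116 = 12600 - 317144 = -304544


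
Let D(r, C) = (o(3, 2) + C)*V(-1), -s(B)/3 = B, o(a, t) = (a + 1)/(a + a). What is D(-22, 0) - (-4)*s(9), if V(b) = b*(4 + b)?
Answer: -110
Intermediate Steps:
o(a, t) = (1 + a)/(2*a) (o(a, t) = (1 + a)/((2*a)) = (1 + a)*(1/(2*a)) = (1 + a)/(2*a))
s(B) = -3*B
D(r, C) = -2 - 3*C (D(r, C) = ((½)*(1 + 3)/3 + C)*(-(4 - 1)) = ((½)*(⅓)*4 + C)*(-1*3) = (⅔ + C)*(-3) = -2 - 3*C)
D(-22, 0) - (-4)*s(9) = (-2 - 3*0) - (-4)*(-3*9) = (-2 + 0) - (-4)*(-27) = -2 - 1*108 = -2 - 108 = -110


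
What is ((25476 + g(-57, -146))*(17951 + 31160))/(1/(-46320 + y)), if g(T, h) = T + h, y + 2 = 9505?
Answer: -45696608849551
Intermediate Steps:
y = 9503 (y = -2 + 9505 = 9503)
((25476 + g(-57, -146))*(17951 + 31160))/(1/(-46320 + y)) = ((25476 + (-57 - 146))*(17951 + 31160))/(1/(-46320 + 9503)) = ((25476 - 203)*49111)/(1/(-36817)) = (25273*49111)/(-1/36817) = 1241182303*(-36817) = -45696608849551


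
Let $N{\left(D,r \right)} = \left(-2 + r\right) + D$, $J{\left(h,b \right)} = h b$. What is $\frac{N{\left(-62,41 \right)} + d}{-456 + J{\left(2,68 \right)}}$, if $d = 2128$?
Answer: $- \frac{421}{64} \approx -6.5781$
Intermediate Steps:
$J{\left(h,b \right)} = b h$
$N{\left(D,r \right)} = -2 + D + r$
$\frac{N{\left(-62,41 \right)} + d}{-456 + J{\left(2,68 \right)}} = \frac{\left(-2 - 62 + 41\right) + 2128}{-456 + 68 \cdot 2} = \frac{-23 + 2128}{-456 + 136} = \frac{2105}{-320} = 2105 \left(- \frac{1}{320}\right) = - \frac{421}{64}$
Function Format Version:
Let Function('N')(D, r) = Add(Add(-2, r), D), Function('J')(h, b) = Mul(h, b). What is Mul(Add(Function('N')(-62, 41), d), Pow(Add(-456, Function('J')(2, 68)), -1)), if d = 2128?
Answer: Rational(-421, 64) ≈ -6.5781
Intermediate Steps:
Function('J')(h, b) = Mul(b, h)
Function('N')(D, r) = Add(-2, D, r)
Mul(Add(Function('N')(-62, 41), d), Pow(Add(-456, Function('J')(2, 68)), -1)) = Mul(Add(Add(-2, -62, 41), 2128), Pow(Add(-456, Mul(68, 2)), -1)) = Mul(Add(-23, 2128), Pow(Add(-456, 136), -1)) = Mul(2105, Pow(-320, -1)) = Mul(2105, Rational(-1, 320)) = Rational(-421, 64)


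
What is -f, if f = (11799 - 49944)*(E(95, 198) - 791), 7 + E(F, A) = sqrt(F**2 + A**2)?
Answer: -30439710 + 38145*sqrt(48229) ≈ -2.2063e+7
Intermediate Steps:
E(F, A) = -7 + sqrt(A**2 + F**2) (E(F, A) = -7 + sqrt(F**2 + A**2) = -7 + sqrt(A**2 + F**2))
f = 30439710 - 38145*sqrt(48229) (f = (11799 - 49944)*((-7 + sqrt(198**2 + 95**2)) - 791) = -38145*((-7 + sqrt(39204 + 9025)) - 791) = -38145*((-7 + sqrt(48229)) - 791) = -38145*(-798 + sqrt(48229)) = 30439710 - 38145*sqrt(48229) ≈ 2.2063e+7)
-f = -(30439710 - 38145*sqrt(48229)) = -30439710 + 38145*sqrt(48229)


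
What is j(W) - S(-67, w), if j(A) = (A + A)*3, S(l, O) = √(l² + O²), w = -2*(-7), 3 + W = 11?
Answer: 48 - √4685 ≈ -20.447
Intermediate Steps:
W = 8 (W = -3 + 11 = 8)
w = 14
S(l, O) = √(O² + l²)
j(A) = 6*A (j(A) = (2*A)*3 = 6*A)
j(W) - S(-67, w) = 6*8 - √(14² + (-67)²) = 48 - √(196 + 4489) = 48 - √4685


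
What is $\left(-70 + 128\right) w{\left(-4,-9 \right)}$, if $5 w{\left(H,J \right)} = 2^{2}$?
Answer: $\frac{232}{5} \approx 46.4$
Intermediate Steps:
$w{\left(H,J \right)} = \frac{4}{5}$ ($w{\left(H,J \right)} = \frac{2^{2}}{5} = \frac{1}{5} \cdot 4 = \frac{4}{5}$)
$\left(-70 + 128\right) w{\left(-4,-9 \right)} = \left(-70 + 128\right) \frac{4}{5} = 58 \cdot \frac{4}{5} = \frac{232}{5}$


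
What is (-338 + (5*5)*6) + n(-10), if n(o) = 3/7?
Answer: -1313/7 ≈ -187.57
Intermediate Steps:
n(o) = 3/7 (n(o) = 3*(⅐) = 3/7)
(-338 + (5*5)*6) + n(-10) = (-338 + (5*5)*6) + 3/7 = (-338 + 25*6) + 3/7 = (-338 + 150) + 3/7 = -188 + 3/7 = -1313/7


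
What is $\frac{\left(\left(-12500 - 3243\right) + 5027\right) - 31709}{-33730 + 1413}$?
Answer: $\frac{42425}{32317} \approx 1.3128$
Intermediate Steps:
$\frac{\left(\left(-12500 - 3243\right) + 5027\right) - 31709}{-33730 + 1413} = \frac{\left(-15743 + 5027\right) - 31709}{-32317} = \left(-10716 - 31709\right) \left(- \frac{1}{32317}\right) = \left(-42425\right) \left(- \frac{1}{32317}\right) = \frac{42425}{32317}$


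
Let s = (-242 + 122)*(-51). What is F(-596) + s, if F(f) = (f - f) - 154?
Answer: 5966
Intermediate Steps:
F(f) = -154 (F(f) = 0 - 154 = -154)
s = 6120 (s = -120*(-51) = 6120)
F(-596) + s = -154 + 6120 = 5966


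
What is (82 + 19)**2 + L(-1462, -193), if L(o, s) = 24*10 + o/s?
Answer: 2016575/193 ≈ 10449.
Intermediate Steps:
L(o, s) = 240 + o/s
(82 + 19)**2 + L(-1462, -193) = (82 + 19)**2 + (240 - 1462/(-193)) = 101**2 + (240 - 1462*(-1/193)) = 10201 + (240 + 1462/193) = 10201 + 47782/193 = 2016575/193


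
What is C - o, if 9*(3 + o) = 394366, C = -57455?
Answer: -911434/9 ≈ -1.0127e+5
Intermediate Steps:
o = 394339/9 (o = -3 + (⅑)*394366 = -3 + 394366/9 = 394339/9 ≈ 43815.)
C - o = -57455 - 1*394339/9 = -57455 - 394339/9 = -911434/9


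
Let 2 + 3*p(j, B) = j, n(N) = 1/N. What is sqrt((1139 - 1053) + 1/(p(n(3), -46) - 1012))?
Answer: sqrt(7141940117)/9113 ≈ 9.2736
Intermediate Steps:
p(j, B) = -2/3 + j/3
sqrt((1139 - 1053) + 1/(p(n(3), -46) - 1012)) = sqrt((1139 - 1053) + 1/((-2/3 + (1/3)/3) - 1012)) = sqrt(86 + 1/((-2/3 + (1/3)*(1/3)) - 1012)) = sqrt(86 + 1/((-2/3 + 1/9) - 1012)) = sqrt(86 + 1/(-5/9 - 1012)) = sqrt(86 + 1/(-9113/9)) = sqrt(86 - 9/9113) = sqrt(783709/9113) = sqrt(7141940117)/9113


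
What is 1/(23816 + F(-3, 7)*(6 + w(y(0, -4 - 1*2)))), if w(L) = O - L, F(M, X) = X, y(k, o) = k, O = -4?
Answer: 1/23830 ≈ 4.1964e-5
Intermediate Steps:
w(L) = -4 - L
1/(23816 + F(-3, 7)*(6 + w(y(0, -4 - 1*2)))) = 1/(23816 + 7*(6 + (-4 - 1*0))) = 1/(23816 + 7*(6 + (-4 + 0))) = 1/(23816 + 7*(6 - 4)) = 1/(23816 + 7*2) = 1/(23816 + 14) = 1/23830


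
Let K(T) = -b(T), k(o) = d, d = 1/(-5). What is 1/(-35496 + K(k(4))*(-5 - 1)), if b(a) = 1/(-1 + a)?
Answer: -1/35501 ≈ -2.8168e-5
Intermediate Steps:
d = -⅕ ≈ -0.20000
k(o) = -⅕
K(T) = -1/(-1 + T)
1/(-35496 + K(k(4))*(-5 - 1)) = 1/(-35496 + (-1/(-1 - ⅕))*(-5 - 1)) = 1/(-35496 - 1/(-6/5)*(-6)) = 1/(-35496 - 1*(-⅚)*(-6)) = 1/(-35496 + (⅚)*(-6)) = 1/(-35496 - 5) = 1/(-35501) = -1/35501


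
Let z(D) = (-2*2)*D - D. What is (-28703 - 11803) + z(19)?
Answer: -40601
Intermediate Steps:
z(D) = -5*D (z(D) = -4*D - D = -5*D)
(-28703 - 11803) + z(19) = (-28703 - 11803) - 5*19 = -40506 - 95 = -40601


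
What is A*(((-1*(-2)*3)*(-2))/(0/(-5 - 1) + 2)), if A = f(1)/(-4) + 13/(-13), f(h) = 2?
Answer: 9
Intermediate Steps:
A = -3/2 (A = 2/(-4) + 13/(-13) = 2*(-¼) + 13*(-1/13) = -½ - 1 = -3/2 ≈ -1.5000)
A*(((-1*(-2)*3)*(-2))/(0/(-5 - 1) + 2)) = -3*(-1*(-2)*3)*(-2)/(2*(0/(-5 - 1) + 2)) = -3*(2*3)*(-2)/(2*(0/(-6) + 2)) = -3*6*(-2)/(2*(0*(-⅙) + 2)) = -3*(-12)/(2*(0 + 2)) = -3*(-12)/(2*2) = -3*(-12)/4 = -3/2*(-6) = 9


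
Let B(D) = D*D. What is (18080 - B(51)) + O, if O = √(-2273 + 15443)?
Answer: 15479 + √13170 ≈ 15594.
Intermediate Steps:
O = √13170 ≈ 114.76
B(D) = D²
(18080 - B(51)) + O = (18080 - 1*51²) + √13170 = (18080 - 1*2601) + √13170 = (18080 - 2601) + √13170 = 15479 + √13170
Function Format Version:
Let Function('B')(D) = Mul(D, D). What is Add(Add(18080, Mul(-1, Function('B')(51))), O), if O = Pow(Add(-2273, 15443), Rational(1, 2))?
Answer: Add(15479, Pow(13170, Rational(1, 2))) ≈ 15594.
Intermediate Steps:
O = Pow(13170, Rational(1, 2)) ≈ 114.76
Function('B')(D) = Pow(D, 2)
Add(Add(18080, Mul(-1, Function('B')(51))), O) = Add(Add(18080, Mul(-1, Pow(51, 2))), Pow(13170, Rational(1, 2))) = Add(Add(18080, Mul(-1, 2601)), Pow(13170, Rational(1, 2))) = Add(Add(18080, -2601), Pow(13170, Rational(1, 2))) = Add(15479, Pow(13170, Rational(1, 2)))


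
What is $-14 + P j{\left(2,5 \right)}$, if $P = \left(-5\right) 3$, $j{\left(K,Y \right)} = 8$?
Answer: $-134$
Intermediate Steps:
$P = -15$
$-14 + P j{\left(2,5 \right)} = -14 - 120 = -134$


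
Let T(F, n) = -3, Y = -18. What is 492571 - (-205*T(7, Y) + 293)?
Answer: 491663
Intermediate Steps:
492571 - (-205*T(7, Y) + 293) = 492571 - (-205*(-3) + 293) = 492571 - (615 + 293) = 492571 - 1*908 = 492571 - 908 = 491663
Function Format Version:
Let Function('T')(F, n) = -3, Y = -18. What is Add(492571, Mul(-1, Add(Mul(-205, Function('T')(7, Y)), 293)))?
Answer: 491663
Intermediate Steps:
Add(492571, Mul(-1, Add(Mul(-205, Function('T')(7, Y)), 293))) = Add(492571, Mul(-1, Add(Mul(-205, -3), 293))) = Add(492571, Mul(-1, Add(615, 293))) = Add(492571, Mul(-1, 908)) = Add(492571, -908) = 491663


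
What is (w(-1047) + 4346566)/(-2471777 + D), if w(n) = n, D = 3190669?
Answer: 4345519/718892 ≈ 6.0447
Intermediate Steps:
(w(-1047) + 4346566)/(-2471777 + D) = (-1047 + 4346566)/(-2471777 + 3190669) = 4345519/718892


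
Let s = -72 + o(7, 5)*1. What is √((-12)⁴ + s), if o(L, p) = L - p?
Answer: √20666 ≈ 143.76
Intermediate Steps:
s = -70 (s = -72 + (7 - 1*5)*1 = -72 + (7 - 5)*1 = -72 + 2*1 = -72 + 2 = -70)
√((-12)⁴ + s) = √((-12)⁴ - 70) = √(20736 - 70) = √20666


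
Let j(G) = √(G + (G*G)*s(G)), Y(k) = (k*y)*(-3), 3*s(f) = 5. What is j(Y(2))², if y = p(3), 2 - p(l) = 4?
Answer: 252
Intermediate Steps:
p(l) = -2 (p(l) = 2 - 1*4 = 2 - 4 = -2)
y = -2
s(f) = 5/3 (s(f) = (⅓)*5 = 5/3)
Y(k) = 6*k (Y(k) = (k*(-2))*(-3) = -2*k*(-3) = 6*k)
j(G) = √(G + 5*G²/3) (j(G) = √(G + (G*G)*(5/3)) = √(G + G²*(5/3)) = √(G + 5*G²/3))
j(Y(2))² = (√3*√((6*2)*(3 + 5*(6*2)))/3)² = (√3*√(12*(3 + 5*12))/3)² = (√3*√(12*(3 + 60))/3)² = (√3*√(12*63)/3)² = (√3*√756/3)² = (√3*(6*√21)/3)² = (6*√7)² = 252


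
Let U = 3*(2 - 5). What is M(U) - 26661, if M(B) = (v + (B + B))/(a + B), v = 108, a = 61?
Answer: -693141/26 ≈ -26659.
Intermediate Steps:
U = -9 (U = 3*(-3) = -9)
M(B) = (108 + 2*B)/(61 + B) (M(B) = (108 + (B + B))/(61 + B) = (108 + 2*B)/(61 + B))
M(U) - 26661 = 2*(54 - 9)/(61 - 9) - 26661 = 2*45/52 - 26661 = 2*(1/52)*45 - 26661 = 45/26 - 26661 = -693141/26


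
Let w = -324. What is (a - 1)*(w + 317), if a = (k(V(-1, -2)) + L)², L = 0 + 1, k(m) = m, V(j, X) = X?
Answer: 0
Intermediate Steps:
L = 1
a = 1 (a = (-2 + 1)² = (-1)² = 1)
(a - 1)*(w + 317) = (1 - 1)*(-324 + 317) = 0*(-7) = 0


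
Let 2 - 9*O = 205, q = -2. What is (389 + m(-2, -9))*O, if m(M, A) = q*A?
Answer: -82621/9 ≈ -9180.1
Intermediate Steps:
O = -203/9 (O = 2/9 - ⅑*205 = 2/9 - 205/9 = -203/9 ≈ -22.556)
m(M, A) = -2*A
(389 + m(-2, -9))*O = (389 - 2*(-9))*(-203/9) = (389 + 18)*(-203/9) = 407*(-203/9) = -82621/9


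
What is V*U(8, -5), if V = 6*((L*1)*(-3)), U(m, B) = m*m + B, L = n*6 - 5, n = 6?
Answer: -32922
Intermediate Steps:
L = 31 (L = 6*6 - 5 = 36 - 5 = 31)
U(m, B) = B + m² (U(m, B) = m² + B = B + m²)
V = -558 (V = 6*((31*1)*(-3)) = 6*(31*(-3)) = 6*(-93) = -558)
V*U(8, -5) = -558*(-5 + 8²) = -558*(-5 + 64) = -558*59 = -32922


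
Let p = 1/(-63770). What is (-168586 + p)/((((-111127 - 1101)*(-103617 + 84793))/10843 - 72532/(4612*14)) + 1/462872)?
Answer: -4443749437315257841932/5135576850657826243045 ≈ -0.86529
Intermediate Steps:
p = -1/63770 ≈ -1.5681e-5
(-168586 + p)/((((-111127 - 1101)*(-103617 + 84793))/10843 - 72532/(4612*14)) + 1/462872) = (-168586 - 1/63770)/((((-111127 - 1101)*(-103617 + 84793))/10843 - 72532/(4612*14)) + 1/462872) = -10750729221/(63770*((-112228*(-18824)*(1/10843) - 72532/64568) + 1/462872)) = -10750729221/(63770*((2112579872*(1/10843) - 72532*1/64568) + 1/462872)) = -10750729221/(63770*((2112579872/10843 - 18133/16142) + 1/462872)) = -10750729221/(63770*(4871581096815/25003958 + 1/462872)) = -10750729221/(63770*1127459242734978319/5786816023688) = -10750729221/63770*5786816023688/1127459242734978319 = -4443749437315257841932/5135576850657826243045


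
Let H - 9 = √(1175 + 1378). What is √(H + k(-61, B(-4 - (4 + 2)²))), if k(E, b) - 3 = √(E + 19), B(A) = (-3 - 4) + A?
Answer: √(12 + √2553 + I*√42) ≈ 7.918 + 0.40924*I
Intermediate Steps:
B(A) = -7 + A
k(E, b) = 3 + √(19 + E) (k(E, b) = 3 + √(E + 19) = 3 + √(19 + E))
H = 9 + √2553 (H = 9 + √(1175 + 1378) = 9 + √2553 ≈ 59.527)
√(H + k(-61, B(-4 - (4 + 2)²))) = √((9 + √2553) + (3 + √(19 - 61))) = √((9 + √2553) + (3 + √(-42))) = √((9 + √2553) + (3 + I*√42)) = √(12 + √2553 + I*√42)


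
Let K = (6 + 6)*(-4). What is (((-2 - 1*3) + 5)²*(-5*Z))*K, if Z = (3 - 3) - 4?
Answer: 0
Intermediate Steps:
Z = -4 (Z = 0 - 4 = -4)
K = -48 (K = 12*(-4) = -48)
(((-2 - 1*3) + 5)²*(-5*Z))*K = (((-2 - 1*3) + 5)²*(-5*(-4)))*(-48) = (((-2 - 3) + 5)²*20)*(-48) = ((-5 + 5)²*20)*(-48) = (0²*20)*(-48) = (0*20)*(-48) = 0*(-48) = 0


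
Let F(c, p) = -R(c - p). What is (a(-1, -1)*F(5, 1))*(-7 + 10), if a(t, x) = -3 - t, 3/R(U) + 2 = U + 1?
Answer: 6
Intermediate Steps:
R(U) = 3/(-1 + U) (R(U) = 3/(-2 + (U + 1)) = 3/(-2 + (1 + U)) = 3/(-1 + U))
F(c, p) = -3/(-1 + c - p) (F(c, p) = -3/(-1 + (c - p)) = -3/(-1 + c - p))
(a(-1, -1)*F(5, 1))*(-7 + 10) = ((-3 - 1*(-1))*(3/(1 + 1 - 1*5)))*(-7 + 10) = ((-3 + 1)*(3/(1 + 1 - 5)))*3 = -6/(-3)*3 = -6*(-1)/3*3 = -2*(-1)*3 = 2*3 = 6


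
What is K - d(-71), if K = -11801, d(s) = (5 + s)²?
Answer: -16157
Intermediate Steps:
K - d(-71) = -11801 - (5 - 71)² = -11801 - 1*(-66)² = -11801 - 1*4356 = -11801 - 4356 = -16157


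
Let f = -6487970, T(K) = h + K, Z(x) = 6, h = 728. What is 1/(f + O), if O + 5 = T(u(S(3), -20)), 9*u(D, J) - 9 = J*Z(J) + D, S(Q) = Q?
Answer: -1/6487259 ≈ -1.5415e-7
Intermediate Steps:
u(D, J) = 1 + D/9 + 2*J/3 (u(D, J) = 1 + (J*6 + D)/9 = 1 + (6*J + D)/9 = 1 + (D + 6*J)/9 = 1 + (D/9 + 2*J/3) = 1 + D/9 + 2*J/3)
T(K) = 728 + K
O = 711 (O = -5 + (728 + (1 + (⅑)*3 + (⅔)*(-20))) = -5 + (728 + (1 + ⅓ - 40/3)) = -5 + (728 - 12) = -5 + 716 = 711)
1/(f + O) = 1/(-6487970 + 711) = 1/(-6487259) = -1/6487259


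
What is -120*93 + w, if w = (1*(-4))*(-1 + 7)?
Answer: -11184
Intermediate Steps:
w = -24 (w = -4*6 = -24)
-120*93 + w = -120*93 - 24 = -11160 - 24 = -11184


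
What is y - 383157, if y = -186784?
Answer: -569941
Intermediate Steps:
y - 383157 = -186784 - 383157 = -569941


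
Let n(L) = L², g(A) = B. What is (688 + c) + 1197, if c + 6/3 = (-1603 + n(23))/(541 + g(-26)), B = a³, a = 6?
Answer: 1424357/757 ≈ 1881.6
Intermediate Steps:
B = 216 (B = 6³ = 216)
g(A) = 216
c = -2588/757 (c = -2 + (-1603 + 23²)/(541 + 216) = -2 + (-1603 + 529)/757 = -2 - 1074*1/757 = -2 - 1074/757 = -2588/757 ≈ -3.4188)
(688 + c) + 1197 = (688 - 2588/757) + 1197 = 518228/757 + 1197 = 1424357/757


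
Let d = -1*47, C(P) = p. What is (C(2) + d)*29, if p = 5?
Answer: -1218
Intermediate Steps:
C(P) = 5
d = -47
(C(2) + d)*29 = (5 - 47)*29 = -42*29 = -1218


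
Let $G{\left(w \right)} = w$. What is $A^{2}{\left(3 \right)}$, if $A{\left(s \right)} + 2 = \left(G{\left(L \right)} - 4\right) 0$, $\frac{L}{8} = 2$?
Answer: $4$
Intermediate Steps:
$L = 16$ ($L = 8 \cdot 2 = 16$)
$A{\left(s \right)} = -2$ ($A{\left(s \right)} = -2 + \left(16 - 4\right) 0 = -2 + 12 \cdot 0 = -2 + 0 = -2$)
$A^{2}{\left(3 \right)} = \left(-2\right)^{2} = 4$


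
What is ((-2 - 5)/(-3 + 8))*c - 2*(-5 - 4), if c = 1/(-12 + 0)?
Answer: 1087/60 ≈ 18.117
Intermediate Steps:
c = -1/12 (c = 1/(-12) = -1/12 ≈ -0.083333)
((-2 - 5)/(-3 + 8))*c - 2*(-5 - 4) = ((-2 - 5)/(-3 + 8))*(-1/12) - 2*(-5 - 4) = -7/5*(-1/12) - 2*(-9) = -7*1/5*(-1/12) + 18 = -7/5*(-1/12) + 18 = 7/60 + 18 = 1087/60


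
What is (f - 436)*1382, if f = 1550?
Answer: 1539548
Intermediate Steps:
(f - 436)*1382 = (1550 - 436)*1382 = 1114*1382 = 1539548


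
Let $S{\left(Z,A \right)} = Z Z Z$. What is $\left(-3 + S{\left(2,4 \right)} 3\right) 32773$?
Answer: $688233$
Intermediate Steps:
$S{\left(Z,A \right)} = Z^{3}$ ($S{\left(Z,A \right)} = Z^{2} Z = Z^{3}$)
$\left(-3 + S{\left(2,4 \right)} 3\right) 32773 = \left(-3 + 2^{3} \cdot 3\right) 32773 = \left(-3 + 8 \cdot 3\right) 32773 = \left(-3 + 24\right) 32773 = 21 \cdot 32773 = 688233$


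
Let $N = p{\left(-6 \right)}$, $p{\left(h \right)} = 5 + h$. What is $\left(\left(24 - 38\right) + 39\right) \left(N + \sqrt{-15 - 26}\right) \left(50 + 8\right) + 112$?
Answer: $-1338 + 1450 i \sqrt{41} \approx -1338.0 + 9284.5 i$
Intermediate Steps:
$N = -1$ ($N = 5 - 6 = -1$)
$\left(\left(24 - 38\right) + 39\right) \left(N + \sqrt{-15 - 26}\right) \left(50 + 8\right) + 112 = \left(\left(24 - 38\right) + 39\right) \left(-1 + \sqrt{-15 - 26}\right) \left(50 + 8\right) + 112 = \left(\left(24 - 38\right) + 39\right) \left(-1 + \sqrt{-41}\right) 58 + 112 = \left(-14 + 39\right) \left(-1 + i \sqrt{41}\right) 58 + 112 = 25 \left(-1 + i \sqrt{41}\right) 58 + 112 = \left(-25 + 25 i \sqrt{41}\right) 58 + 112 = \left(-1450 + 1450 i \sqrt{41}\right) + 112 = -1338 + 1450 i \sqrt{41}$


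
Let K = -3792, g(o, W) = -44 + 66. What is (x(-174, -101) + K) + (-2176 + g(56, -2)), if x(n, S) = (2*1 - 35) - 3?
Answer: -5982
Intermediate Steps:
g(o, W) = 22
x(n, S) = -36 (x(n, S) = (2 - 35) - 3 = -33 - 3 = -36)
(x(-174, -101) + K) + (-2176 + g(56, -2)) = (-36 - 3792) + (-2176 + 22) = -3828 - 2154 = -5982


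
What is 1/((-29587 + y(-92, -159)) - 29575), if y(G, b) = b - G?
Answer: -1/59229 ≈ -1.6884e-5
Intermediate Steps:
1/((-29587 + y(-92, -159)) - 29575) = 1/((-29587 + (-159 - 1*(-92))) - 29575) = 1/((-29587 + (-159 + 92)) - 29575) = 1/((-29587 - 67) - 29575) = 1/(-29654 - 29575) = 1/(-59229) = -1/59229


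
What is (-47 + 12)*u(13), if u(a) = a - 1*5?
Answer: -280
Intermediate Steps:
u(a) = -5 + a (u(a) = a - 5 = -5 + a)
(-47 + 12)*u(13) = (-47 + 12)*(-5 + 13) = -35*8 = -280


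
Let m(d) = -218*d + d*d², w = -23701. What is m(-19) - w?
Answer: 20984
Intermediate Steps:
m(d) = d³ - 218*d (m(d) = -218*d + d³ = d³ - 218*d)
m(-19) - w = -19*(-218 + (-19)²) - 1*(-23701) = -19*(-218 + 361) + 23701 = -19*143 + 23701 = -2717 + 23701 = 20984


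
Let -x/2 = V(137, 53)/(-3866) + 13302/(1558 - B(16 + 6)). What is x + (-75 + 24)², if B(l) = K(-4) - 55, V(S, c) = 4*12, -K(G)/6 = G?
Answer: 7937718477/3071537 ≈ 2584.3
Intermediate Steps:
K(G) = -6*G
V(S, c) = 48
B(l) = -31 (B(l) = -6*(-4) - 55 = 24 - 55 = -31)
x = -51349260/3071537 (x = -2*(48/(-3866) + 13302/(1558 - 1*(-31))) = -2*(48*(-1/3866) + 13302/(1558 + 31)) = -2*(-24/1933 + 13302/1589) = -2*25674630/3071537 = -51349260/3071537 ≈ -16.718)
x + (-75 + 24)² = -51349260/3071537 + (-75 + 24)² = -51349260/3071537 + (-51)² = -51349260/3071537 + 2601 = 7937718477/3071537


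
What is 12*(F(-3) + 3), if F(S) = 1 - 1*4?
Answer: 0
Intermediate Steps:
F(S) = -3 (F(S) = 1 - 4 = -3)
12*(F(-3) + 3) = 12*(-3 + 3) = 12*0 = 0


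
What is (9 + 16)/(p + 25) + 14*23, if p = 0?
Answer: 323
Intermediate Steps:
(9 + 16)/(p + 25) + 14*23 = (9 + 16)/(0 + 25) + 14*23 = 25/25 + 322 = 25*(1/25) + 322 = 1 + 322 = 323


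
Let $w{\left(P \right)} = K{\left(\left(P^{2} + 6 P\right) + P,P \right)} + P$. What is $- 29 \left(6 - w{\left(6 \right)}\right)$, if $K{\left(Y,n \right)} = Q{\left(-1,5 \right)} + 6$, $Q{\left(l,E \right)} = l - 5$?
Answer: $0$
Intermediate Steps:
$Q{\left(l,E \right)} = -5 + l$
$K{\left(Y,n \right)} = 0$ ($K{\left(Y,n \right)} = \left(-5 - 1\right) + 6 = -6 + 6 = 0$)
$w{\left(P \right)} = P$ ($w{\left(P \right)} = 0 + P = P$)
$- 29 \left(6 - w{\left(6 \right)}\right) = - 29 \left(6 - 6\right) = \left(-29\right) 0 = 0$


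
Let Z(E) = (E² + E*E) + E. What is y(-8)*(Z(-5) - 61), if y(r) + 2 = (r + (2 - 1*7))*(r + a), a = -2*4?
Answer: -3296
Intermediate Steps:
a = -8
y(r) = -2 + (-8 + r)*(-5 + r) (y(r) = -2 + (r + (2 - 1*7))*(r - 8) = -2 + (r + (2 - 7))*(-8 + r) = -2 + (r - 5)*(-8 + r) = -2 + (-5 + r)*(-8 + r) = -2 + (-8 + r)*(-5 + r))
Z(E) = E + 2*E² (Z(E) = (E² + E²) + E = 2*E² + E = E + 2*E²)
y(-8)*(Z(-5) - 61) = (38 + (-8)² - 13*(-8))*(-5*(1 + 2*(-5)) - 61) = (38 + 64 + 104)*(-5*(1 - 10) - 61) = 206*(-5*(-9) - 61) = 206*(45 - 61) = 206*(-16) = -3296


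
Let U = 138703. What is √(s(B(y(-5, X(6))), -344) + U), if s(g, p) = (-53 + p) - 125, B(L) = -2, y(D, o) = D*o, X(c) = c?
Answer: √138181 ≈ 371.73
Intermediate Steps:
s(g, p) = -178 + p
√(s(B(y(-5, X(6))), -344) + U) = √((-178 - 344) + 138703) = √(-522 + 138703) = √138181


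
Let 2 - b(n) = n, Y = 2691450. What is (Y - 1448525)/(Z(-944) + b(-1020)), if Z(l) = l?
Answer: 1242925/78 ≈ 15935.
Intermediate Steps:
b(n) = 2 - n
(Y - 1448525)/(Z(-944) + b(-1020)) = (2691450 - 1448525)/(-944 + (2 - 1*(-1020))) = 1242925/(-944 + (2 + 1020)) = 1242925/(-944 + 1022) = 1242925/78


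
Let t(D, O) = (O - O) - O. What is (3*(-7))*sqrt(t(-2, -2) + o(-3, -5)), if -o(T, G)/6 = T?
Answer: -42*sqrt(5) ≈ -93.915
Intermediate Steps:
t(D, O) = -O (t(D, O) = 0 - O = -O)
o(T, G) = -6*T
(3*(-7))*sqrt(t(-2, -2) + o(-3, -5)) = (3*(-7))*sqrt(-1*(-2) - 6*(-3)) = -21*sqrt(2 + 18) = -42*sqrt(5)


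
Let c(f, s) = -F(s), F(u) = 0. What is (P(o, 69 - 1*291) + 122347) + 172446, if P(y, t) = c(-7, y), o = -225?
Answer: 294793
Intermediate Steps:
c(f, s) = 0 (c(f, s) = -1*0 = 0)
P(y, t) = 0
(P(o, 69 - 1*291) + 122347) + 172446 = (0 + 122347) + 172446 = 122347 + 172446 = 294793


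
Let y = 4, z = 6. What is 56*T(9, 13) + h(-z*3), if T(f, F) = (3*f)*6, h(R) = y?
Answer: 9076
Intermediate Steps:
h(R) = 4
T(f, F) = 18*f
56*T(9, 13) + h(-z*3) = 56*(18*9) + 4 = 56*162 + 4 = 9072 + 4 = 9076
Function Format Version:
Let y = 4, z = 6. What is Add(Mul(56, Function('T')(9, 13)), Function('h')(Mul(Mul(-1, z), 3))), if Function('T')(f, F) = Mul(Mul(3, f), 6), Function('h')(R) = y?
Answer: 9076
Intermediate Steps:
Function('h')(R) = 4
Function('T')(f, F) = Mul(18, f)
Add(Mul(56, Function('T')(9, 13)), Function('h')(Mul(Mul(-1, z), 3))) = Add(Mul(56, Mul(18, 9)), 4) = Add(Mul(56, 162), 4) = Add(9072, 4) = 9076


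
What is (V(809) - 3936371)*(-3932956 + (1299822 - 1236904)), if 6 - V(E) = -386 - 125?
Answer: 15231904542452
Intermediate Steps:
V(E) = 517 (V(E) = 6 - (-386 - 125) = 6 - 1*(-511) = 6 + 511 = 517)
(V(809) - 3936371)*(-3932956 + (1299822 - 1236904)) = (517 - 3936371)*(-3932956 + (1299822 - 1236904)) = -3935854*(-3932956 + 62918) = -3935854*(-3870038) = 15231904542452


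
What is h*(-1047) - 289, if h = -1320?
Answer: 1381751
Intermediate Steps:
h*(-1047) - 289 = -1320*(-1047) - 289 = 1382040 - 289 = 1381751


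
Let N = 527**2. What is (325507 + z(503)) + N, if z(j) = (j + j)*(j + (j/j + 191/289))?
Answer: 321057286/289 ≈ 1.1109e+6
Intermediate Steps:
z(j) = 2*j*(480/289 + j) (z(j) = (2*j)*(j + (1 + 191*(1/289))) = (2*j)*(j + (1 + 191/289)) = (2*j)*(j + 480/289) = (2*j)*(480/289 + j) = 2*j*(480/289 + j))
N = 277729
(325507 + z(503)) + N = (325507 + (2/289)*503*(480 + 289*503)) + 277729 = (325507 + (2/289)*503*(480 + 145367)) + 277729 = (325507 + (2/289)*503*145847) + 277729 = (325507 + 146722082/289) + 277729 = 240793605/289 + 277729 = 321057286/289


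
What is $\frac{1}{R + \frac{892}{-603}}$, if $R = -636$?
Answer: $- \frac{603}{384400} \approx -0.0015687$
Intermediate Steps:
$\frac{1}{R + \frac{892}{-603}} = \frac{1}{-636 + \frac{892}{-603}} = \frac{1}{-636 + 892 \left(- \frac{1}{603}\right)} = \frac{1}{-636 - \frac{892}{603}} = \frac{1}{- \frac{384400}{603}} = - \frac{603}{384400}$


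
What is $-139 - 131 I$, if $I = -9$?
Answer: $1040$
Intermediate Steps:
$-139 - 131 I = -139 - -1179 = -139 + 1179 = 1040$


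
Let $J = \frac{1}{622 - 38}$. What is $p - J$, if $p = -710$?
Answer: $- \frac{414641}{584} \approx -710.0$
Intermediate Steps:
$J = \frac{1}{584} \approx 0.0017123$
$p - J = -710 - \frac{1}{584} = - \frac{414641}{584}$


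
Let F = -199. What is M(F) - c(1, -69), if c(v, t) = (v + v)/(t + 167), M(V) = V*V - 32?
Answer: 1938880/49 ≈ 39569.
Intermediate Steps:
M(V) = -32 + V² (M(V) = V² - 32 = -32 + V²)
c(v, t) = 2*v/(167 + t) (c(v, t) = (2*v)/(167 + t) = 2*v/(167 + t))
M(F) - c(1, -69) = (-32 + (-199)²) - 2/(167 - 69) = (-32 + 39601) - 2/98 = 39569 - 2/98 = 39569 - 1*1/49 = 39569 - 1/49 = 1938880/49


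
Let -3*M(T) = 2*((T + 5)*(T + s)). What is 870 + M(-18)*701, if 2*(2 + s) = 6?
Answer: -307232/3 ≈ -1.0241e+5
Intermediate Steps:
s = 1 (s = -2 + (½)*6 = -2 + 3 = 1)
M(T) = -2*(1 + T)*(5 + T)/3 (M(T) = -2*(T + 5)*(T + 1)/3 = -2*(5 + T)*(1 + T)/3 = -2*(1 + T)*(5 + T)/3)
870 + M(-18)*701 = 870 + (-10/3 - 4*(-18) - ⅔*(-18)²)*701 = 870 + (-10/3 + 72 - ⅔*324)*701 = 870 + (-10/3 + 72 - 216)*701 = 870 - 442/3*701 = 870 - 309842/3 = -307232/3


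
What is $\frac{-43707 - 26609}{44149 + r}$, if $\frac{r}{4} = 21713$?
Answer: $- \frac{70316}{131001} \approx -0.53676$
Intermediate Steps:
$r = 86852$ ($r = 4 \cdot 21713 = 86852$)
$\frac{-43707 - 26609}{44149 + r} = \frac{-43707 - 26609}{44149 + 86852} = - \frac{70316}{131001}$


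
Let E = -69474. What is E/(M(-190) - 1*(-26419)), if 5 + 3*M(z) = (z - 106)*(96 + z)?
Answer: -34737/17846 ≈ -1.9465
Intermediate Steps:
M(z) = -5/3 + (-106 + z)*(96 + z)/3 (M(z) = -5/3 + ((z - 106)*(96 + z))/3 = -5/3 + ((-106 + z)*(96 + z))/3 = -5/3 + (-106 + z)*(96 + z)/3)
E/(M(-190) - 1*(-26419)) = -69474/((-10181/3 - 10/3*(-190) + (1/3)*(-190)**2) - 1*(-26419)) = -69474/((-10181/3 + 1900/3 + (1/3)*36100) + 26419) = -69474/((-10181/3 + 1900/3 + 36100/3) + 26419) = -69474/(9273 + 26419) = -69474/35692 = -69474*1/35692 = -34737/17846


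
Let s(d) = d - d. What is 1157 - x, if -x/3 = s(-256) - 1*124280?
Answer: -371683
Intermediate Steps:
s(d) = 0
x = 372840 (x = -3*(0 - 1*124280) = -3*(0 - 124280) = -3*(-124280) = 372840)
1157 - x = 1157 - 1*372840 = 1157 - 372840 = -371683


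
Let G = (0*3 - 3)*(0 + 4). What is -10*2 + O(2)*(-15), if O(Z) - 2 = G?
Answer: 130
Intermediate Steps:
G = -12 (G = (0 - 3)*4 = -3*4 = -12)
O(Z) = -10 (O(Z) = 2 - 12 = -10)
-10*2 + O(2)*(-15) = -10*2 - 10*(-15) = -20 + 150 = 130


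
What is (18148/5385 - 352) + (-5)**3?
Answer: -2550497/5385 ≈ -473.63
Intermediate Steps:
(18148/5385 - 352) + (-5)**3 = (18148*(1/5385) - 352) - 125 = (18148/5385 - 352) - 125 = -1877372/5385 - 125 = -2550497/5385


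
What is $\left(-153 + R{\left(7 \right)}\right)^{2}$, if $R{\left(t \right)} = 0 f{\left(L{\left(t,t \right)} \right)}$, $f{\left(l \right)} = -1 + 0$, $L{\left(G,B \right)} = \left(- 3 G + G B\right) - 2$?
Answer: $23409$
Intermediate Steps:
$L{\left(G,B \right)} = -2 - 3 G + B G$ ($L{\left(G,B \right)} = \left(- 3 G + B G\right) - 2 = -2 - 3 G + B G$)
$f{\left(l \right)} = -1$
$R{\left(t \right)} = 0$ ($R{\left(t \right)} = 0 \left(-1\right) = 0$)
$\left(-153 + R{\left(7 \right)}\right)^{2} = \left(-153 + 0\right)^{2} = \left(-153\right)^{2} = 23409$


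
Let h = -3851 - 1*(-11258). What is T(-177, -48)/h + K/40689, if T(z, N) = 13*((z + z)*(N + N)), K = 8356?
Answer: 2004218620/33487047 ≈ 59.851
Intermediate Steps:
h = 7407 (h = -3851 + 11258 = 7407)
T(z, N) = 52*N*z (T(z, N) = 13*((2*z)*(2*N)) = 13*(4*N*z) = 52*N*z)
T(-177, -48)/h + K/40689 = (52*(-48)*(-177))/7407 + 8356/40689 = 441792*(1/7407) + 8356*(1/40689) = 49088/823 + 8356/40689 = 2004218620/33487047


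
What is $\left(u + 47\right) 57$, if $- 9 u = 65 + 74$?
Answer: $\frac{5396}{3} \approx 1798.7$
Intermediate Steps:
$u = - \frac{139}{9}$ ($u = - \frac{65 + 74}{9} = \left(- \frac{1}{9}\right) 139 = - \frac{139}{9} \approx -15.444$)
$\left(u + 47\right) 57 = \left(- \frac{139}{9} + 47\right) 57 = \frac{284}{9} \cdot 57 = \frac{5396}{3}$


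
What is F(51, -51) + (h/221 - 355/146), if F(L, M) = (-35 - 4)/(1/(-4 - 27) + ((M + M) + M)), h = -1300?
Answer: -47445851/5887304 ≈ -8.0590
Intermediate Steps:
F(L, M) = -39/(-1/31 + 3*M) (F(L, M) = -39/(1/(-31) + (2*M + M)) = -39/(-1/31 + 3*M))
F(51, -51) + (h/221 - 355/146) = -1209/(-1 + 93*(-51)) + (-1300/221 - 355/146) = -1209/(-1 - 4743) + (-1300*1/221 - 355*1/146) = -1209/(-4744) + (-100/17 - 355/146) = -1209*(-1/4744) - 20635/2482 = 1209/4744 - 20635/2482 = -47445851/5887304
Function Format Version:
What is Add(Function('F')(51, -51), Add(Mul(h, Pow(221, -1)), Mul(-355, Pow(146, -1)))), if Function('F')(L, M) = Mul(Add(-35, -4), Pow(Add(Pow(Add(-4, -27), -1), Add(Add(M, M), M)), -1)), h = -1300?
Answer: Rational(-47445851, 5887304) ≈ -8.0590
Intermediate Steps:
Function('F')(L, M) = Mul(-39, Pow(Add(Rational(-1, 31), Mul(3, M)), -1)) (Function('F')(L, M) = Mul(-39, Pow(Add(Pow(-31, -1), Add(Mul(2, M), M)), -1)) = Mul(-39, Pow(Add(Rational(-1, 31), Mul(3, M)), -1)))
Add(Function('F')(51, -51), Add(Mul(h, Pow(221, -1)), Mul(-355, Pow(146, -1)))) = Add(Mul(-1209, Pow(Add(-1, Mul(93, -51)), -1)), Add(Mul(-1300, Pow(221, -1)), Mul(-355, Pow(146, -1)))) = Add(Mul(-1209, Pow(Add(-1, -4743), -1)), Add(Mul(-1300, Rational(1, 221)), Mul(-355, Rational(1, 146)))) = Add(Mul(-1209, Pow(-4744, -1)), Add(Rational(-100, 17), Rational(-355, 146))) = Add(Mul(-1209, Rational(-1, 4744)), Rational(-20635, 2482)) = Add(Rational(1209, 4744), Rational(-20635, 2482)) = Rational(-47445851, 5887304)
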